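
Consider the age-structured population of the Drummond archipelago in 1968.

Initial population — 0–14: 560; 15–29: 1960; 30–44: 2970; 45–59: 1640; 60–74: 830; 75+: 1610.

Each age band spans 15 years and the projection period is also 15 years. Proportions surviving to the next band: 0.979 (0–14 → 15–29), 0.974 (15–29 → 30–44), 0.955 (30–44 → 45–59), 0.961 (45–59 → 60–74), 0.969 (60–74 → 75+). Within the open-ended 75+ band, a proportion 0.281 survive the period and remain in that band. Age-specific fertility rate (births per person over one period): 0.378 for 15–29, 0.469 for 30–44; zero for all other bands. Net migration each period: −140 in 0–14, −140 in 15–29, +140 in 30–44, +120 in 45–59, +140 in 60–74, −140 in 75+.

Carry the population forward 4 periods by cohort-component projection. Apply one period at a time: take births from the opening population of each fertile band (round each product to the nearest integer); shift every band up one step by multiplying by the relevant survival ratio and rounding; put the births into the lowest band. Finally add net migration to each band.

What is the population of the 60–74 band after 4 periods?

748

Numbering the bands 1..6 from youngest to oldest:
— Period 1 —
Births: 1960 × 0.378 = 741 ; 2970 × 0.469 = 1393 — total 2134
Band 2: 560 × 0.979 = 548
Band 3: 1960 × 0.974 = 1909
Band 4: 2970 × 0.955 = 2836
Band 5: 1640 × 0.961 = 1576
Band 6: 830 × 0.969 + 1610 × 0.281 = 804 + 452 = 1256
Net migration: Band 1 − 140 → 1994; Band 2 − 140 → 408; Band 3 + 140 → 2049; Band 4 + 120 → 2956; Band 5 + 140 → 1716; Band 6 − 140 → 1116
Giving 1994 / 408 / 2049 / 2956 / 1716 / 1116.
— Period 2 —
Births: 408 × 0.378 = 154 ; 2049 × 0.469 = 961 — total 1115
Band 2: 1994 × 0.979 = 1952
Band 3: 408 × 0.974 = 397
Band 4: 2049 × 0.955 = 1957
Band 5: 2956 × 0.961 = 2841
Band 6: 1716 × 0.969 + 1116 × 0.281 = 1663 + 314 = 1977
Net migration: Band 1 − 140 → 975; Band 2 − 140 → 1812; Band 3 + 140 → 537; Band 4 + 120 → 2077; Band 5 + 140 → 2981; Band 6 − 140 → 1837
Giving 975 / 1812 / 537 / 2077 / 2981 / 1837.
— Period 3 —
Births: 1812 × 0.378 = 685 ; 537 × 0.469 = 252 — total 937
Band 2: 975 × 0.979 = 955
Band 3: 1812 × 0.974 = 1765
Band 4: 537 × 0.955 = 513
Band 5: 2077 × 0.961 = 1996
Band 6: 2981 × 0.969 + 1837 × 0.281 = 2889 + 516 = 3405
Net migration: Band 1 − 140 → 797; Band 2 − 140 → 815; Band 3 + 140 → 1905; Band 4 + 120 → 633; Band 5 + 140 → 2136; Band 6 − 140 → 3265
Giving 797 / 815 / 1905 / 633 / 2136 / 3265.
— Period 4 —
Births: 815 × 0.378 = 308 ; 1905 × 0.469 = 893 — total 1201
Band 2: 797 × 0.979 = 780
Band 3: 815 × 0.974 = 794
Band 4: 1905 × 0.955 = 1819
Band 5: 633 × 0.961 = 608
Band 6: 2136 × 0.969 + 3265 × 0.281 = 2070 + 917 = 2987
Net migration: Band 1 − 140 → 1061; Band 2 − 140 → 640; Band 3 + 140 → 934; Band 4 + 120 → 1939; Band 5 + 140 → 748; Band 6 − 140 → 2847
Giving 1061 / 640 / 934 / 1939 / 748 / 2847.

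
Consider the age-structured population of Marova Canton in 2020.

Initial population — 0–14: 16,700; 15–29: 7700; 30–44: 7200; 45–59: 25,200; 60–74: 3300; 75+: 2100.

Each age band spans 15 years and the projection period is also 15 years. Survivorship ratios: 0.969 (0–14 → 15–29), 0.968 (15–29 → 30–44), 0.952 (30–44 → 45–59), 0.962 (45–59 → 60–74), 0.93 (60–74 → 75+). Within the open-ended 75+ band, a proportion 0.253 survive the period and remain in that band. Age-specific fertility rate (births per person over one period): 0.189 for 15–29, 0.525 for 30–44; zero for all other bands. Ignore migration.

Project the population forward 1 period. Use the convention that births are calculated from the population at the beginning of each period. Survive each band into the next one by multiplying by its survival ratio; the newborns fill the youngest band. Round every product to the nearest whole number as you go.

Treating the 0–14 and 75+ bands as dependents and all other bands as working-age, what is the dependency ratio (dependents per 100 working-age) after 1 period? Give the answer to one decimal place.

16.1

Let band 1 be 0–14 through band 6 = 75+.
[period 1]
Births: 7700 × 0.189 = 1455, 7200 × 0.525 = 3780 → 5235
Band 2: 16700 × 0.969 = 16182
Band 3: 7700 × 0.968 = 7454
Band 4: 7200 × 0.952 = 6854
Band 5: 25200 × 0.962 = 24242
Band 6: 3300 × 0.93 + 2100 × 0.253 = 3069 + 531 = 3600
Population now: 0–14=5235, 15–29=16182, 30–44=7454, 45–59=6854, 60–74=24242, 75+=3600
Dependents (band 0–14 + band 75+) = 5235 + 3600 = 8835; working-age = 54732; ratio = 8835/54732 × 100 = 16.1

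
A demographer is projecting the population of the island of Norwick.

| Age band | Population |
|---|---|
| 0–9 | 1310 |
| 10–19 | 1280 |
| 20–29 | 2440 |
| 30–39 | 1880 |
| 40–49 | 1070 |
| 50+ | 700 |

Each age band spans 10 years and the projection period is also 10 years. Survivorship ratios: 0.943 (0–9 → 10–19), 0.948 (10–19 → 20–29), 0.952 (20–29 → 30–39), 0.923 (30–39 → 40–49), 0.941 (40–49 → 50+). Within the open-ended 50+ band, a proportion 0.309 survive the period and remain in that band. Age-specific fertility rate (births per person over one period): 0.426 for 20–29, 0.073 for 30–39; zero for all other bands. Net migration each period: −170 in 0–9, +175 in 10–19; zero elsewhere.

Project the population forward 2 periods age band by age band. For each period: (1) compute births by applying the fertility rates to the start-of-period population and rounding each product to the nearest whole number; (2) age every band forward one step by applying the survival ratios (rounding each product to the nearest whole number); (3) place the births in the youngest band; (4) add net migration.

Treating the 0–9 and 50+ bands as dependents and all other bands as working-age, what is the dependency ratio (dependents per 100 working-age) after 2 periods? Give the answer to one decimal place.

Numbering the bands 1..6 from youngest to oldest:
[period 1]
Births: 2440 × 0.426 = 1039  |  1880 × 0.073 = 137 → 1176
Band 2: 1310 × 0.943 = 1235
Band 3: 1280 × 0.948 = 1213
Band 4: 2440 × 0.952 = 2323
Band 5: 1880 × 0.923 = 1735
Band 6: 1070 × 0.941 + 700 × 0.309 = 1007 + 216 = 1223
Net migration: Band 1 − 170 → 1006; Band 2 + 175 → 1410
→ [1006, 1410, 1213, 2323, 1735, 1223]
[period 2]
Births: 1213 × 0.426 = 517  |  2323 × 0.073 = 170 → 687
Band 2: 1006 × 0.943 = 949
Band 3: 1410 × 0.948 = 1337
Band 4: 1213 × 0.952 = 1155
Band 5: 2323 × 0.923 = 2144
Band 6: 1735 × 0.941 + 1223 × 0.309 = 1633 + 378 = 2011
Net migration: Band 1 − 170 → 517; Band 2 + 175 → 1124
→ [517, 1124, 1337, 1155, 2144, 2011]
Dependents (band 0–9 + band 50+) = 517 + 2011 = 2528; working-age = 5760; ratio = 2528/5760 × 100 = 43.9

43.9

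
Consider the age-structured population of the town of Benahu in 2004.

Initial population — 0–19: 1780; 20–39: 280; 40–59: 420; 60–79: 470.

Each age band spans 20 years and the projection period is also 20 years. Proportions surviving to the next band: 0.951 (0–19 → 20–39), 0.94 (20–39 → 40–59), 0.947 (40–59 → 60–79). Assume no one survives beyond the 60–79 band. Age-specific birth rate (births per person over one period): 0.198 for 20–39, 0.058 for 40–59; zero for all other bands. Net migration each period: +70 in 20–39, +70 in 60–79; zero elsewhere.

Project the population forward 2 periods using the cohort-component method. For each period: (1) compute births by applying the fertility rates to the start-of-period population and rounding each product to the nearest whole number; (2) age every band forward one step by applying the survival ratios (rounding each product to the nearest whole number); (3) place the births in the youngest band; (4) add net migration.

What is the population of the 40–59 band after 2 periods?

1657

After projecting period 1:
Births: 280 * 0.198 = 55 ; 420 * 0.058 = 24 → total 79
20–39: 1780 * 0.951 = 1693
40–59: 280 * 0.94 = 263
60–79: 420 * 0.947 = 398
Net migration: 20–39 + 70 → 1763; 60–79 + 70 → 468
→ [79, 1763, 263, 468]
After projecting period 2:
Births: 1763 * 0.198 = 349 ; 263 * 0.058 = 15 → total 364
20–39: 79 * 0.951 = 75
40–59: 1763 * 0.94 = 1657
60–79: 263 * 0.947 = 249
Net migration: 20–39 + 70 → 145; 60–79 + 70 → 319
→ [364, 145, 1657, 319]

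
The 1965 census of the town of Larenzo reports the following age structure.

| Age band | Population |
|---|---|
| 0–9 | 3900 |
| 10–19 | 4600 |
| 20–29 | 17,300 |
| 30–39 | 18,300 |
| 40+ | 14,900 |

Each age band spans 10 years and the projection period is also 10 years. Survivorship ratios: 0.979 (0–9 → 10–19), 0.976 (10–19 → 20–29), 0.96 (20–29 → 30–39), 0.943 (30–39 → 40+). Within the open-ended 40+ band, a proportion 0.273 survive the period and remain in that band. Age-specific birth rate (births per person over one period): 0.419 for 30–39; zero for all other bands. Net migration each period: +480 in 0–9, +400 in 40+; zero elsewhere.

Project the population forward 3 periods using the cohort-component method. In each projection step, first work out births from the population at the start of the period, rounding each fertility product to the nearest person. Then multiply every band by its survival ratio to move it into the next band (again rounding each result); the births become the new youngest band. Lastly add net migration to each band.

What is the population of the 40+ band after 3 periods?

10468

[period 1]
Births: 18300 × 0.419 = 7668
10–19: 3900 × 0.979 = 3818
20–29: 4600 × 0.976 = 4490
30–39: 17300 × 0.96 = 16608
40+: 18300 × 0.943 + 14900 × 0.273 = 17257 + 4068 = 21325
Net migration: 0–9 + 480 → 8148; 40+ + 400 → 21725
Giving 8148 / 3818 / 4490 / 16608 / 21725.
[period 2]
Births: 16608 × 0.419 = 6959
10–19: 8148 × 0.979 = 7977
20–29: 3818 × 0.976 = 3726
30–39: 4490 × 0.96 = 4310
40+: 16608 × 0.943 + 21725 × 0.273 = 15661 + 5931 = 21592
Net migration: 0–9 + 480 → 7439; 40+ + 400 → 21992
Giving 7439 / 7977 / 3726 / 4310 / 21992.
[period 3]
Births: 4310 × 0.419 = 1806
10–19: 7439 × 0.979 = 7283
20–29: 7977 × 0.976 = 7786
30–39: 3726 × 0.96 = 3577
40+: 4310 × 0.943 + 21992 × 0.273 = 4064 + 6004 = 10068
Net migration: 0–9 + 480 → 2286; 40+ + 400 → 10468
Giving 2286 / 7283 / 7786 / 3577 / 10468.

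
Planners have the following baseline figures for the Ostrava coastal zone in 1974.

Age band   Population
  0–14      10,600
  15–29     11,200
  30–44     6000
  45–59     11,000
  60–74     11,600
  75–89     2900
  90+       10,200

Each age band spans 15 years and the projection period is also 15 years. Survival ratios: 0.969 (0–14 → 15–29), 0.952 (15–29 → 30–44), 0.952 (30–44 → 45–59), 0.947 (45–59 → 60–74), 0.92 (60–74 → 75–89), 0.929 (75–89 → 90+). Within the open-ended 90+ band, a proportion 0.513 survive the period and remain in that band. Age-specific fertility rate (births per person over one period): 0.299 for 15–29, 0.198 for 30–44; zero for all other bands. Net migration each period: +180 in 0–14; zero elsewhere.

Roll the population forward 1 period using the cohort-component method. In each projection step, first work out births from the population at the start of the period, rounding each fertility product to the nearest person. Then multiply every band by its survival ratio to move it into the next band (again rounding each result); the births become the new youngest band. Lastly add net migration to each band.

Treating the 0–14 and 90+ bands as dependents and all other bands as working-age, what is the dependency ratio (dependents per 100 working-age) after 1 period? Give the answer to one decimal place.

Period 1:
Births: 11200 * 0.299 = 3349, 6000 * 0.198 = 1188 ⇒ total 4537
15–29: 10600 * 0.969 = 10271
30–44: 11200 * 0.952 = 10662
45–59: 6000 * 0.952 = 5712
60–74: 11000 * 0.947 = 10417
75–89: 11600 * 0.92 = 10672
90+: 2900 * 0.929 + 10200 * 0.513 = 2694 + 5233 = 7927
Net migration: 0–14 + 180 → 4717
Population now: 0–14=4717, 15–29=10271, 30–44=10662, 45–59=5712, 60–74=10417, 75–89=10672, 90+=7927
Dependents (band 0–14 + band 90+) = 4717 + 7927 = 12644; working-age = 47734; ratio = 12644/47734 × 100 = 26.5

26.5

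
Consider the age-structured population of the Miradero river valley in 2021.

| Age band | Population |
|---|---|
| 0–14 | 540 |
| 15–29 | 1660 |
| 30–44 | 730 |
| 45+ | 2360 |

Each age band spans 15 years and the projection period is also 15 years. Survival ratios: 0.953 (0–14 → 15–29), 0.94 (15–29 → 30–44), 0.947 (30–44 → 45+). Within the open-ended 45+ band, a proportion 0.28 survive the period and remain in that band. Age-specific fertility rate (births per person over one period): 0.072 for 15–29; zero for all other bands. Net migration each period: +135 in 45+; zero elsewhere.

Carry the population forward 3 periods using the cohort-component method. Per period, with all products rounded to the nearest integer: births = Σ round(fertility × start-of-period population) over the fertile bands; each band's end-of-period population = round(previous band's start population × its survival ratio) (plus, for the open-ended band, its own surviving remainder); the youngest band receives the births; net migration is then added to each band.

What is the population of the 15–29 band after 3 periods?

Numbering the groups 1..4 from youngest to oldest:
After projecting period 1:
Births: 1660 * 0.072 = 120
Group 2: 540 * 0.953 = 515
Group 3: 1660 * 0.94 = 1560
Group 4: 730 * 0.947 + 2360 * 0.28 = 691 + 661 = 1352
Net migration: Group 4 + 135 → 1487
Giving 120 / 515 / 1560 / 1487.
After projecting period 2:
Births: 515 * 0.072 = 37
Group 2: 120 * 0.953 = 114
Group 3: 515 * 0.94 = 484
Group 4: 1560 * 0.947 + 1487 * 0.28 = 1477 + 416 = 1893
Net migration: Group 4 + 135 → 2028
Giving 37 / 114 / 484 / 2028.
After projecting period 3:
Births: 114 * 0.072 = 8
Group 2: 37 * 0.953 = 35
Group 3: 114 * 0.94 = 107
Group 4: 484 * 0.947 + 2028 * 0.28 = 458 + 568 = 1026
Net migration: Group 4 + 135 → 1161
Giving 8 / 35 / 107 / 1161.

35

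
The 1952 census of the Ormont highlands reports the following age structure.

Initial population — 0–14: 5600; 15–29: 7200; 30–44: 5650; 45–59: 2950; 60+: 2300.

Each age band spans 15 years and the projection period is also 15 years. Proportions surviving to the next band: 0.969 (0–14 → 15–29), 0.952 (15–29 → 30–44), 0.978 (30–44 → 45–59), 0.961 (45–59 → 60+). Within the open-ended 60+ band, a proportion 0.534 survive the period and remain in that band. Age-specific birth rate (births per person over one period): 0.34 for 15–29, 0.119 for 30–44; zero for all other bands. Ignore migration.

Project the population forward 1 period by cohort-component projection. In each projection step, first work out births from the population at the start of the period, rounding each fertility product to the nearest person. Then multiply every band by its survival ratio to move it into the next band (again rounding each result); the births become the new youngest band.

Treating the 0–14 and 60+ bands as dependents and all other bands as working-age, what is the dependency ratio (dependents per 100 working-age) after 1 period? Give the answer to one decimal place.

40.3

After projecting period 1:
Births: 7200 * 0.34 = 2448, 5650 * 0.119 = 672 → 3120
15–29: 5600 * 0.969 = 5426
30–44: 7200 * 0.952 = 6854
45–59: 5650 * 0.978 = 5526
60+: 2950 * 0.961 + 2300 * 0.534 = 2835 + 1228 = 4063
Giving 3120 / 5426 / 6854 / 5526 / 4063.
Dependents (band 0–14 + band 60+) = 3120 + 4063 = 7183; working-age = 17806; ratio = 7183/17806 × 100 = 40.3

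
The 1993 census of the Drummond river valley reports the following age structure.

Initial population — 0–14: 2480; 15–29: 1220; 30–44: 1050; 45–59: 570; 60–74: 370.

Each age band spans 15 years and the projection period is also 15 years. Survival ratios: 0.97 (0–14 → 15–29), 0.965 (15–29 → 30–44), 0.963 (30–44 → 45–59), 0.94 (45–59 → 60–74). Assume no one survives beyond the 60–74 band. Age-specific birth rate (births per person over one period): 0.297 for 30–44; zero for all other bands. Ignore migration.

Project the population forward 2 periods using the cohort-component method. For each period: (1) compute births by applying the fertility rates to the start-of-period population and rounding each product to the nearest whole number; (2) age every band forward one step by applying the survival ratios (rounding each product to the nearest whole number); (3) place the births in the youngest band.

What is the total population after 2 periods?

Period 1:
Births: 1050 × 0.297 = 312
15–29: 2480 × 0.97 = 2406
30–44: 1220 × 0.965 = 1177
45–59: 1050 × 0.963 = 1011
60–74: 570 × 0.94 = 536
Population now: 0–14=312, 15–29=2406, 30–44=1177, 45–59=1011, 60–74=536
Period 2:
Births: 1177 × 0.297 = 350
15–29: 312 × 0.97 = 303
30–44: 2406 × 0.965 = 2322
45–59: 1177 × 0.963 = 1133
60–74: 1011 × 0.94 = 950
Population now: 0–14=350, 15–29=303, 30–44=2322, 45–59=1133, 60–74=950
Total after period 2: 350 + 303 + 2322 + 1133 + 950 = 5058

5058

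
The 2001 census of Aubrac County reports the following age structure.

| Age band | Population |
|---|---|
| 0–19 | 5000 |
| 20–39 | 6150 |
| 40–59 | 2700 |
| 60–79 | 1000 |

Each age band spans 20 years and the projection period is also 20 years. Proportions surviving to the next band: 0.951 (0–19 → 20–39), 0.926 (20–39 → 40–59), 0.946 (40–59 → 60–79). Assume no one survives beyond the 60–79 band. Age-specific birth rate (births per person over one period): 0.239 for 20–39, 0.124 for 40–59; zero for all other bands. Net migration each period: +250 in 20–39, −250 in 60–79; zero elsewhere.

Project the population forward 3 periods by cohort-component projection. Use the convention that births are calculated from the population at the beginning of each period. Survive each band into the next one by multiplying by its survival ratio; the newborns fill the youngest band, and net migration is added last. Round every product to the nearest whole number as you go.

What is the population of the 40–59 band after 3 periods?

1821

[period 1]
Births: 6150 * 0.239 = 1470, 2700 * 0.124 = 335 — total 1805
20–39: 5000 * 0.951 = 4755
40–59: 6150 * 0.926 = 5695
60–79: 2700 * 0.946 = 2554
Net migration: 20–39 + 250 → 5005; 60–79 − 250 → 2304
End of period: [1805, 5005, 5695, 2304]
[period 2]
Births: 5005 * 0.239 = 1196, 5695 * 0.124 = 706 — total 1902
20–39: 1805 * 0.951 = 1717
40–59: 5005 * 0.926 = 4635
60–79: 5695 * 0.946 = 5387
Net migration: 20–39 + 250 → 1967; 60–79 − 250 → 5137
End of period: [1902, 1967, 4635, 5137]
[period 3]
Births: 1967 * 0.239 = 470, 4635 * 0.124 = 575 — total 1045
20–39: 1902 * 0.951 = 1809
40–59: 1967 * 0.926 = 1821
60–79: 4635 * 0.946 = 4385
Net migration: 20–39 + 250 → 2059; 60–79 − 250 → 4135
End of period: [1045, 2059, 1821, 4135]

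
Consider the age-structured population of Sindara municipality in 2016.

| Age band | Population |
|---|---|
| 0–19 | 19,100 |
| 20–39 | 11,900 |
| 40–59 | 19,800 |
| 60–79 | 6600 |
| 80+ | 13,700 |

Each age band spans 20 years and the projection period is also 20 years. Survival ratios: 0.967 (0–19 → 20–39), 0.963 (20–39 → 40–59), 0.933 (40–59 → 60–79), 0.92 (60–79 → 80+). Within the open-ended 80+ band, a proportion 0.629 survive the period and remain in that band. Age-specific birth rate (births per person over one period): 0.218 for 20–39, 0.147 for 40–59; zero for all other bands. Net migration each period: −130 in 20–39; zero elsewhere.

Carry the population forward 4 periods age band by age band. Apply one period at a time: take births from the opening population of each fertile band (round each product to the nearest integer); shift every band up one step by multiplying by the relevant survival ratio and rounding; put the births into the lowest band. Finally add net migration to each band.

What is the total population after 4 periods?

46939

Period 1:
Births: 11900 × 0.218 = 2594, 19800 × 0.147 = 2911 → total 5505
20–39: 19100 × 0.967 = 18470
40–59: 11900 × 0.963 = 11460
60–79: 19800 × 0.933 = 18473
80+: 6600 × 0.92 + 13700 × 0.629 = 6072 + 8617 = 14689
Net migration: 20–39 − 130 → 18340
→ [5505, 18340, 11460, 18473, 14689]
Period 2:
Births: 18340 × 0.218 = 3998, 11460 × 0.147 = 1685 → total 5683
20–39: 5505 × 0.967 = 5323
40–59: 18340 × 0.963 = 17661
60–79: 11460 × 0.933 = 10692
80+: 18473 × 0.92 + 14689 × 0.629 = 16995 + 9239 = 26234
Net migration: 20–39 − 130 → 5193
→ [5683, 5193, 17661, 10692, 26234]
Period 3:
Births: 5193 × 0.218 = 1132, 17661 × 0.147 = 2596 → total 3728
20–39: 5683 × 0.967 = 5495
40–59: 5193 × 0.963 = 5001
60–79: 17661 × 0.933 = 16478
80+: 10692 × 0.92 + 26234 × 0.629 = 9837 + 16501 = 26338
Net migration: 20–39 − 130 → 5365
→ [3728, 5365, 5001, 16478, 26338]
Period 4:
Births: 5365 × 0.218 = 1170, 5001 × 0.147 = 735 → total 1905
20–39: 3728 × 0.967 = 3605
40–59: 5365 × 0.963 = 5166
60–79: 5001 × 0.933 = 4666
80+: 16478 × 0.92 + 26338 × 0.629 = 15160 + 16567 = 31727
Net migration: 20–39 − 130 → 3475
→ [1905, 3475, 5166, 4666, 31727]
Total after period 4: 1905 + 3475 + 5166 + 4666 + 31727 = 46939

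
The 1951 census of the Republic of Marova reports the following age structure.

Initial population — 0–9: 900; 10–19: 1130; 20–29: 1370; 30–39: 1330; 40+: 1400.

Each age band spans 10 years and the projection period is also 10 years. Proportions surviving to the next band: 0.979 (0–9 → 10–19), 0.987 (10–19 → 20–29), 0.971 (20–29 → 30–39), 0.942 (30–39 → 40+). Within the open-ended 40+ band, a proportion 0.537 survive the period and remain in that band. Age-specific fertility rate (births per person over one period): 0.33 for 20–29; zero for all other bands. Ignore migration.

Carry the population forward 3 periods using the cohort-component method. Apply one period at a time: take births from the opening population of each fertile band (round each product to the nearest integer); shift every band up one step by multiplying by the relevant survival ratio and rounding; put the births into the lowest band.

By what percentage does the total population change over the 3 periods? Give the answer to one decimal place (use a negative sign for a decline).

Numbering the bands 1..5 from youngest to oldest:
[period 1]
Births: 1370 * 0.33 = 452
Band 2: 900 * 0.979 = 881
Band 3: 1130 * 0.987 = 1115
Band 4: 1370 * 0.971 = 1330
Band 5: 1330 * 0.942 + 1400 * 0.537 = 1253 + 752 = 2005
Giving 452 / 881 / 1115 / 1330 / 2005.
[period 2]
Births: 1115 * 0.33 = 368
Band 2: 452 * 0.979 = 443
Band 3: 881 * 0.987 = 870
Band 4: 1115 * 0.971 = 1083
Band 5: 1330 * 0.942 + 2005 * 0.537 = 1253 + 1077 = 2330
Giving 368 / 443 / 870 / 1083 / 2330.
[period 3]
Births: 870 * 0.33 = 287
Band 2: 368 * 0.979 = 360
Band 3: 443 * 0.987 = 437
Band 4: 870 * 0.971 = 845
Band 5: 1083 * 0.942 + 2330 * 0.537 = 1020 + 1251 = 2271
Giving 287 / 360 / 437 / 845 / 2271.
Total: 6130 → 4200; change = -1930; percentage change = -31.5%

-31.5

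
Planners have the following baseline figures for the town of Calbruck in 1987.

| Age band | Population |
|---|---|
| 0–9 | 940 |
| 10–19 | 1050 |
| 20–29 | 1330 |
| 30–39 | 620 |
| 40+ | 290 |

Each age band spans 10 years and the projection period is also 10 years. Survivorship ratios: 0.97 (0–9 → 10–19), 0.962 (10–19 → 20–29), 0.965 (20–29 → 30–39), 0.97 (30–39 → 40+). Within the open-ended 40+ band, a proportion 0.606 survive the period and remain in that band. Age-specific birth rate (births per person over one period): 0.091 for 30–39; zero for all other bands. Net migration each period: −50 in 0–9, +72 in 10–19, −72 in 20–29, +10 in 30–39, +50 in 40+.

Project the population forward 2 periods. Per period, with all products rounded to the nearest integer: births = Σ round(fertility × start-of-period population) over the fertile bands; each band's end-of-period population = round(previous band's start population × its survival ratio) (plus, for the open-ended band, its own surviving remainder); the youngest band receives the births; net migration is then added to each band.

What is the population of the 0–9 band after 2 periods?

(Groups numbered youngest = 1 to oldest = 5.)
[period 1]
Births: 620 * 0.091 = 56
Group 2: 940 * 0.97 = 912
Group 3: 1050 * 0.962 = 1010
Group 4: 1330 * 0.965 = 1283
Group 5: 620 * 0.97 + 290 * 0.606 = 601 + 176 = 777
Net migration: Group 1 − 50 → 6; Group 2 + 72 → 984; Group 3 − 72 → 938; Group 4 + 10 → 1293; Group 5 + 50 → 827
Population now: 0–9=6, 10–19=984, 20–29=938, 30–39=1293, 40+=827
[period 2]
Births: 1293 * 0.091 = 118
Group 2: 6 * 0.97 = 6
Group 3: 984 * 0.962 = 947
Group 4: 938 * 0.965 = 905
Group 5: 1293 * 0.97 + 827 * 0.606 = 1254 + 501 = 1755
Net migration: Group 1 − 50 → 68; Group 2 + 72 → 78; Group 3 − 72 → 875; Group 4 + 10 → 915; Group 5 + 50 → 1805
Population now: 0–9=68, 10–19=78, 20–29=875, 30–39=915, 40+=1805

68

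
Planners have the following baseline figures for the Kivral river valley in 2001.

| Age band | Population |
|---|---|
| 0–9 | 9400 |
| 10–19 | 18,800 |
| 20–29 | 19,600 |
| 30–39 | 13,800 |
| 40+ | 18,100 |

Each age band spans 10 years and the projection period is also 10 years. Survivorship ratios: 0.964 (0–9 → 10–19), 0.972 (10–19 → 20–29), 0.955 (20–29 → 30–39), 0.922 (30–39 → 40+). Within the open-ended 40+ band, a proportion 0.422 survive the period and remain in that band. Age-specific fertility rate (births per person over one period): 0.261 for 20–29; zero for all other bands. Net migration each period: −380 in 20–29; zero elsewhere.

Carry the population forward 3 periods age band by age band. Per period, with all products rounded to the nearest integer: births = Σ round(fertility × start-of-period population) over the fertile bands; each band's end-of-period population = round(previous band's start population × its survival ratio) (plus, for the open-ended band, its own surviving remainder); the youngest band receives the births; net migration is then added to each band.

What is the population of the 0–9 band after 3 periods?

2200

(Groups numbered youngest = 1 to oldest = 5.)
[period 1]
Births: 19600 × 0.261 = 5116
Group 2: 9400 × 0.964 = 9062
Group 3: 18800 × 0.972 = 18274
Group 4: 19600 × 0.955 = 18718
Group 5: 13800 × 0.922 + 18100 × 0.422 = 12724 + 7638 = 20362
Net migration: Group 3 − 380 → 17894
Population now: 0–9=5116, 10–19=9062, 20–29=17894, 30–39=18718, 40+=20362
[period 2]
Births: 17894 × 0.261 = 4670
Group 2: 5116 × 0.964 = 4932
Group 3: 9062 × 0.972 = 8808
Group 4: 17894 × 0.955 = 17089
Group 5: 18718 × 0.922 + 20362 × 0.422 = 17258 + 8593 = 25851
Net migration: Group 3 − 380 → 8428
Population now: 0–9=4670, 10–19=4932, 20–29=8428, 30–39=17089, 40+=25851
[period 3]
Births: 8428 × 0.261 = 2200
Group 2: 4670 × 0.964 = 4502
Group 3: 4932 × 0.972 = 4794
Group 4: 8428 × 0.955 = 8049
Group 5: 17089 × 0.922 + 25851 × 0.422 = 15756 + 10909 = 26665
Net migration: Group 3 − 380 → 4414
Population now: 0–9=2200, 10–19=4502, 20–29=4414, 30–39=8049, 40+=26665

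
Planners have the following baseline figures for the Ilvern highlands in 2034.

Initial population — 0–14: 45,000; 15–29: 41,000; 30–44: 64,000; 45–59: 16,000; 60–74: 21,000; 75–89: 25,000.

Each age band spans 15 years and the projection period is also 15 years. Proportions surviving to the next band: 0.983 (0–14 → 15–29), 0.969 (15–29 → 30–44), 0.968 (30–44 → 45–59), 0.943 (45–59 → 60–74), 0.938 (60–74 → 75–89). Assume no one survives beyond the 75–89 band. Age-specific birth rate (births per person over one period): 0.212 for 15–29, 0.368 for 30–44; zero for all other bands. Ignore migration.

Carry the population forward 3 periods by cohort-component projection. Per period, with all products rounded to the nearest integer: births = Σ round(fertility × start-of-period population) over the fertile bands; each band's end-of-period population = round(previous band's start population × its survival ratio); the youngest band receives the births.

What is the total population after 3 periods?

209354

(Groups numbered youngest = 1 to oldest = 6.)
Period 1.
Births: 41000 * 0.212 = 8692 ; 64000 * 0.368 = 23552 ⇒ total 32244
Group 2: 45000 * 0.983 = 44235
Group 3: 41000 * 0.969 = 39729
Group 4: 64000 * 0.968 = 61952
Group 5: 16000 * 0.943 = 15088
Group 6: 21000 * 0.938 = 19698
→ [32244, 44235, 39729, 61952, 15088, 19698]
Period 2.
Births: 44235 * 0.212 = 9378 ; 39729 * 0.368 = 14620 ⇒ total 23998
Group 2: 32244 * 0.983 = 31696
Group 3: 44235 * 0.969 = 42864
Group 4: 39729 * 0.968 = 38458
Group 5: 61952 * 0.943 = 58421
Group 6: 15088 * 0.938 = 14153
→ [23998, 31696, 42864, 38458, 58421, 14153]
Period 3.
Births: 31696 * 0.212 = 6720 ; 42864 * 0.368 = 15774 ⇒ total 22494
Group 2: 23998 * 0.983 = 23590
Group 3: 31696 * 0.969 = 30713
Group 4: 42864 * 0.968 = 41492
Group 5: 38458 * 0.943 = 36266
Group 6: 58421 * 0.938 = 54799
→ [22494, 23590, 30713, 41492, 36266, 54799]
Total after period 3: 22494 + 23590 + 30713 + 41492 + 36266 + 54799 = 209354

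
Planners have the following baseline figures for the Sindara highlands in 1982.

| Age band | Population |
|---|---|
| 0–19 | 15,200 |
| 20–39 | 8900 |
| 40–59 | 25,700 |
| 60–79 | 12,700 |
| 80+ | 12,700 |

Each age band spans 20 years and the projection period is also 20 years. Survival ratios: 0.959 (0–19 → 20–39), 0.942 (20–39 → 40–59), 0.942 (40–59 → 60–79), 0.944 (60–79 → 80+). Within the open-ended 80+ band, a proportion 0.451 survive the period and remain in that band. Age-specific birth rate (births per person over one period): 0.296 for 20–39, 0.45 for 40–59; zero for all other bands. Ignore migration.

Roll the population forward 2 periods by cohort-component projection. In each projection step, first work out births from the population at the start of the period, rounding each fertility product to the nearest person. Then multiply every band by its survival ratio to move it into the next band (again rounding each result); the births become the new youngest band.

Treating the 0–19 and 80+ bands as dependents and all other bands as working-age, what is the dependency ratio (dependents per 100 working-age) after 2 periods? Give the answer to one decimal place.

110.5

Numbering the bands 1..5 from youngest to oldest:
Period 1:
Births: 8900 × 0.296 = 2634 ; 25700 × 0.45 = 11565 ⇒ total 14199
Band 2: 15200 × 0.959 = 14577
Band 3: 8900 × 0.942 = 8384
Band 4: 25700 × 0.942 = 24209
Band 5: 12700 × 0.944 + 12700 × 0.451 = 11989 + 5728 = 17717
Giving 14199 / 14577 / 8384 / 24209 / 17717.
Period 2:
Births: 14577 × 0.296 = 4315 ; 8384 × 0.45 = 3773 ⇒ total 8088
Band 2: 14199 × 0.959 = 13617
Band 3: 14577 × 0.942 = 13732
Band 4: 8384 × 0.942 = 7898
Band 5: 24209 × 0.944 + 17717 × 0.451 = 22853 + 7990 = 30843
Giving 8088 / 13617 / 13732 / 7898 / 30843.
Dependents (band 0–19 + band 80+) = 8088 + 30843 = 38931; working-age = 35247; ratio = 38931/35247 × 100 = 110.5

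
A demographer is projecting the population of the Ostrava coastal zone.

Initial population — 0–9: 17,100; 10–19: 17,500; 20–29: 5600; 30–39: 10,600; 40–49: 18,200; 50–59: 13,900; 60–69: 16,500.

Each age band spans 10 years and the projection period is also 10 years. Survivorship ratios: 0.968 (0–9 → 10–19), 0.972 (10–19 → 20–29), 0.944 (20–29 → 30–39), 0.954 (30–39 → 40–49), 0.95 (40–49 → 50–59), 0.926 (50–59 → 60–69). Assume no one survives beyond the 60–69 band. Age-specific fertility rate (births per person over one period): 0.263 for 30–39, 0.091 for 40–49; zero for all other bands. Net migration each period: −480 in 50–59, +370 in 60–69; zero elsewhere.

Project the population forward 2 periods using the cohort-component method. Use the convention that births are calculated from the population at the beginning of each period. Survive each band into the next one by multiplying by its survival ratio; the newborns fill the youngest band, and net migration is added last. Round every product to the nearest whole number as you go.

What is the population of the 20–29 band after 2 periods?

16090

(Bands numbered youngest = 1 to oldest = 7.)
[period 1]
Births: 10600 × 0.263 = 2788  |  18200 × 0.091 = 1656 ⇒ total 4444
Band 2: 17100 × 0.968 = 16553
Band 3: 17500 × 0.972 = 17010
Band 4: 5600 × 0.944 = 5286
Band 5: 10600 × 0.954 = 10112
Band 6: 18200 × 0.95 = 17290
Band 7: 13900 × 0.926 = 12871
Net migration: Band 6 − 480 → 16810; Band 7 + 370 → 13241
→ [4444, 16553, 17010, 5286, 10112, 16810, 13241]
[period 2]
Births: 5286 × 0.263 = 1390  |  10112 × 0.091 = 920 ⇒ total 2310
Band 2: 4444 × 0.968 = 4302
Band 3: 16553 × 0.972 = 16090
Band 4: 17010 × 0.944 = 16057
Band 5: 5286 × 0.954 = 5043
Band 6: 10112 × 0.95 = 9606
Band 7: 16810 × 0.926 = 15566
Net migration: Band 6 − 480 → 9126; Band 7 + 370 → 15936
→ [2310, 4302, 16090, 16057, 5043, 9126, 15936]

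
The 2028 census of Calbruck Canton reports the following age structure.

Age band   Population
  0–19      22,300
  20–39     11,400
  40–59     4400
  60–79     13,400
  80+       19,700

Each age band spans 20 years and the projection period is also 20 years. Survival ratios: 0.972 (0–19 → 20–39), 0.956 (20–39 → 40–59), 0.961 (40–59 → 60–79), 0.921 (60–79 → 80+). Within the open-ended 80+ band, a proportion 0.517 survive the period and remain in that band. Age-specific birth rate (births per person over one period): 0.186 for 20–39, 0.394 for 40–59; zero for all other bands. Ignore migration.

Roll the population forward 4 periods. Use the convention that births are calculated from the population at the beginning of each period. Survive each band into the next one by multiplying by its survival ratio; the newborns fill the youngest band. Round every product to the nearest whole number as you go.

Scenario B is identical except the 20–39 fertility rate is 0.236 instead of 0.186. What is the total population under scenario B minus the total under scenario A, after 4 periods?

2690

Let band 1 be 0–19 through band 5 = 80+.
Period 1.
Births: 11400 * 0.186 = 2120  |  4400 * 0.394 = 1734 → total 3854
Band 2: 22300 * 0.972 = 21676
Band 3: 11400 * 0.956 = 10898
Band 4: 4400 * 0.961 = 4228
Band 5: 13400 * 0.921 + 19700 * 0.517 = 12341 + 10185 = 22526
Population now: 0–19=3854, 20–39=21676, 40–59=10898, 60–79=4228, 80+=22526
Period 2.
Births: 21676 * 0.186 = 4032  |  10898 * 0.394 = 4294 → total 8326
Band 2: 3854 * 0.972 = 3746
Band 3: 21676 * 0.956 = 20722
Band 4: 10898 * 0.961 = 10473
Band 5: 4228 * 0.921 + 22526 * 0.517 = 3894 + 11646 = 15540
Population now: 0–19=8326, 20–39=3746, 40–59=20722, 60–79=10473, 80+=15540
Period 3.
Births: 3746 * 0.186 = 697  |  20722 * 0.394 = 8164 → total 8861
Band 2: 8326 * 0.972 = 8093
Band 3: 3746 * 0.956 = 3581
Band 4: 20722 * 0.961 = 19914
Band 5: 10473 * 0.921 + 15540 * 0.517 = 9646 + 8034 = 17680
Population now: 0–19=8861, 20–39=8093, 40–59=3581, 60–79=19914, 80+=17680
Period 4.
Births: 8093 * 0.186 = 1505  |  3581 * 0.394 = 1411 → total 2916
Band 2: 8861 * 0.972 = 8613
Band 3: 8093 * 0.956 = 7737
Band 4: 3581 * 0.961 = 3441
Band 5: 19914 * 0.921 + 17680 * 0.517 = 18341 + 9141 = 27482
Population now: 0–19=2916, 20–39=8613, 40–59=7737, 60–79=3441, 80+=27482
Scenario A total after 4 periods: 50189
Scenario B projection —
Period 1.
Births: 11400 * 0.236 = 2690  |  4400 * 0.394 = 1734 → total 4424
Band 2: 22300 * 0.972 = 21676
Band 3: 11400 * 0.956 = 10898
Band 4: 4400 * 0.961 = 4228
Band 5: 13400 * 0.921 + 19700 * 0.517 = 12341 + 10185 = 22526
Population now: 0–19=4424, 20–39=21676, 40–59=10898, 60–79=4228, 80+=22526
Period 2.
Births: 21676 * 0.236 = 5116  |  10898 * 0.394 = 4294 → total 9410
Band 2: 4424 * 0.972 = 4300
Band 3: 21676 * 0.956 = 20722
Band 4: 10898 * 0.961 = 10473
Band 5: 4228 * 0.921 + 22526 * 0.517 = 3894 + 11646 = 15540
Population now: 0–19=9410, 20–39=4300, 40–59=20722, 60–79=10473, 80+=15540
Period 3.
Births: 4300 * 0.236 = 1015  |  20722 * 0.394 = 8164 → total 9179
Band 2: 9410 * 0.972 = 9147
Band 3: 4300 * 0.956 = 4111
Band 4: 20722 * 0.961 = 19914
Band 5: 10473 * 0.921 + 15540 * 0.517 = 9646 + 8034 = 17680
Population now: 0–19=9179, 20–39=9147, 40–59=4111, 60–79=19914, 80+=17680
Period 4.
Births: 9147 * 0.236 = 2159  |  4111 * 0.394 = 1620 → total 3779
Band 2: 9179 * 0.972 = 8922
Band 3: 9147 * 0.956 = 8745
Band 4: 4111 * 0.961 = 3951
Band 5: 19914 * 0.921 + 17680 * 0.517 = 18341 + 9141 = 27482
Population now: 0–19=3779, 20–39=8922, 40–59=8745, 60–79=3951, 80+=27482
Scenario B total after 4 periods: 52879
Difference B − A = 52879 − 50189 = 2690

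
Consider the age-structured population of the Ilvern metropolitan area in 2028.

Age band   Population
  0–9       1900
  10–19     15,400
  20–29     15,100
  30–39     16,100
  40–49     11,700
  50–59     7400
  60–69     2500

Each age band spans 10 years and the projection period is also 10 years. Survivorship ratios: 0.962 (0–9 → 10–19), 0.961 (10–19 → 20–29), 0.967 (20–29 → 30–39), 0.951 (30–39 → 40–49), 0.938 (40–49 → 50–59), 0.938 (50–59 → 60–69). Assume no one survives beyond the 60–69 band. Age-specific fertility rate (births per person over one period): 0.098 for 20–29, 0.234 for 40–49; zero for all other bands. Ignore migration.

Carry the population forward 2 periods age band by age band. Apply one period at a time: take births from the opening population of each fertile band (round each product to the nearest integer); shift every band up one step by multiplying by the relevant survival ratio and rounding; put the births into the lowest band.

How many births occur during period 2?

(Bands numbered youngest = 1 to oldest = 7.)
[period 1]
Births: 15100 * 0.098 = 1480  |  11700 * 0.234 = 2738 ⇒ total 4218
Band 2: 1900 * 0.962 = 1828
Band 3: 15400 * 0.961 = 14799
Band 4: 15100 * 0.967 = 14602
Band 5: 16100 * 0.951 = 15311
Band 6: 11700 * 0.938 = 10975
Band 7: 7400 * 0.938 = 6941
End of period: [4218, 1828, 14799, 14602, 15311, 10975, 6941]
[period 2]
Births: 14799 * 0.098 = 1450  |  15311 * 0.234 = 3583 ⇒ total 5033
Band 2: 4218 * 0.962 = 4058
Band 3: 1828 * 0.961 = 1757
Band 4: 14799 * 0.967 = 14311
Band 5: 14602 * 0.951 = 13887
Band 6: 15311 * 0.938 = 14362
Band 7: 10975 * 0.938 = 10295
End of period: [5033, 4058, 1757, 14311, 13887, 14362, 10295]

5033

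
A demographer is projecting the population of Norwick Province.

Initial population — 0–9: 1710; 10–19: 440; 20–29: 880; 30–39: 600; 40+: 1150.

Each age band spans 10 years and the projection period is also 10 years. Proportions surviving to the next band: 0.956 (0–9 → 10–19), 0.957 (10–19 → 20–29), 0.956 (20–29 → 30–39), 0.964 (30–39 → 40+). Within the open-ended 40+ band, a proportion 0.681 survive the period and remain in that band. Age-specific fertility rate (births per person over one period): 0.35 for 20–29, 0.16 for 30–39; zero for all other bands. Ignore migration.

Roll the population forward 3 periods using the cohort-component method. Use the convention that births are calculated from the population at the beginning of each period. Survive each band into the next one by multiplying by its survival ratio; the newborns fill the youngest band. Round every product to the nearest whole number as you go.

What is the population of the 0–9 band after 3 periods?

Let group 1 be 0–9 through group 5 = 40+.
After projecting period 1:
Births: 880 × 0.35 = 308, 600 × 0.16 = 96 → total 404
Group 2: 1710 × 0.956 = 1635
Group 3: 440 × 0.957 = 421
Group 4: 880 × 0.956 = 841
Group 5: 600 × 0.964 + 1150 × 0.681 = 578 + 783 = 1361
Population now: 0–9=404, 10–19=1635, 20–29=421, 30–39=841, 40+=1361
After projecting period 2:
Births: 421 × 0.35 = 147, 841 × 0.16 = 135 → total 282
Group 2: 404 × 0.956 = 386
Group 3: 1635 × 0.957 = 1565
Group 4: 421 × 0.956 = 402
Group 5: 841 × 0.964 + 1361 × 0.681 = 811 + 927 = 1738
Population now: 0–9=282, 10–19=386, 20–29=1565, 30–39=402, 40+=1738
After projecting period 3:
Births: 1565 × 0.35 = 548, 402 × 0.16 = 64 → total 612
Group 2: 282 × 0.956 = 270
Group 3: 386 × 0.957 = 369
Group 4: 1565 × 0.956 = 1496
Group 5: 402 × 0.964 + 1738 × 0.681 = 388 + 1184 = 1572
Population now: 0–9=612, 10–19=270, 20–29=369, 30–39=1496, 40+=1572

612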